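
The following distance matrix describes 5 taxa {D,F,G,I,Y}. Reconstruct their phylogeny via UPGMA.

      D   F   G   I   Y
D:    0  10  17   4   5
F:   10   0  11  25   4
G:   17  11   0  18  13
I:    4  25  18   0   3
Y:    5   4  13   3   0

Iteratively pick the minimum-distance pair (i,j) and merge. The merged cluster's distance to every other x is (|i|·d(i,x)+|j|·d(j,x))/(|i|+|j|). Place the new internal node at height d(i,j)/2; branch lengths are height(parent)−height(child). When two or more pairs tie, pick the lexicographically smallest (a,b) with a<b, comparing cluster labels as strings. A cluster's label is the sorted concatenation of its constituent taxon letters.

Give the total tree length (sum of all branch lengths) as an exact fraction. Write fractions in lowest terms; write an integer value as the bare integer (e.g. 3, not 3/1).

step 1: merge (I,Y) at d=3; branch lengths I→3/2, Y→3/2; new cluster IY
  updated: d(D,IY)=9/2, d(F,IY)=29/2, d(G,IY)=31/2
step 2: merge (D,IY) at d=9/2; branch lengths D→9/4, IY→3/4; new cluster DIY
  updated: d(DIY,F)=13, d(DIY,G)=16
step 3: merge (F,G) at d=11; branch lengths F→11/2, G→11/2; new cluster FG
  updated: d(DIY,FG)=29/2
step 4: merge (DIY,FG) at d=29/2; branch lengths DIY→5, FG→7/4; new cluster DFGIY
final tree: ((D:9/4,(I:3/2,Y:3/2):3/4):5,(F:11/2,G:11/2):7/4)
total length: 95/4

95/4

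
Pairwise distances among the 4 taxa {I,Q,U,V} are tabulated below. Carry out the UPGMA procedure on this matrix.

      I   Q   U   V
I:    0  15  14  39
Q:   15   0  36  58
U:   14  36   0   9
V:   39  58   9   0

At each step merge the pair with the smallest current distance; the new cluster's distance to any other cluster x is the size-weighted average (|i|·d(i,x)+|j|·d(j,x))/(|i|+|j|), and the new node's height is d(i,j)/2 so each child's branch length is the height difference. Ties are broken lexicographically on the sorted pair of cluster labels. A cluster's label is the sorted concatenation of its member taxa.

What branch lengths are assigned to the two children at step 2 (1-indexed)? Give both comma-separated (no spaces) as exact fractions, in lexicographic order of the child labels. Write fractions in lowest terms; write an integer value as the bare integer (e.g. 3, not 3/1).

iteration 1: select U,V (d=9); attach at lengths (9/2, 9/2); label the merged cluster UV
  updated: d(I,UV)=53/2, d(Q,UV)=47
iteration 2: select I,Q (d=15); attach at lengths (15/2, 15/2); label the merged cluster IQ
  updated: d(IQ,UV)=147/4
iteration 3: select IQ,UV (d=147/4); attach at lengths (87/8, 111/8); label the merged cluster IQUV
final tree: ((I:15/2,Q:15/2):87/8,(U:9/2,V:9/2):111/8)
total length: 195/4

15/2,15/2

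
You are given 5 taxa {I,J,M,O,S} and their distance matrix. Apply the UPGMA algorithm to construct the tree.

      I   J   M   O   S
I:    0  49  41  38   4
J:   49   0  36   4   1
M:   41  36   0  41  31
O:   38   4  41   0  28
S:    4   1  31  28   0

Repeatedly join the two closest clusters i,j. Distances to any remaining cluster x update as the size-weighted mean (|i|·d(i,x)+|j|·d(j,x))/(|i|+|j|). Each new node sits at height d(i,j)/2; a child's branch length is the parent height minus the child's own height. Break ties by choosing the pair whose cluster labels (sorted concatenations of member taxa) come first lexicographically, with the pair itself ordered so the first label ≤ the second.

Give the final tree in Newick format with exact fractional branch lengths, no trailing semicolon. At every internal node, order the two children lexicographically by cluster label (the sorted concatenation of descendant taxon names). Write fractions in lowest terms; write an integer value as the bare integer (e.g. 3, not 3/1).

step 1: merge (J,S) at d=1; branch lengths J→1/2, S→1/2; new cluster JS
  updated: d(I,JS)=53/2, d(JS,M)=67/2, d(JS,O)=16
step 2: merge (JS,O) at d=16; branch lengths JS→15/2, O→8; new cluster JOS
  updated: d(I,JOS)=91/3, d(JOS,M)=36
step 3: merge (I,JOS) at d=91/3; branch lengths I→91/6, JOS→43/6; new cluster IJOS
  updated: d(IJOS,M)=149/4
step 4: merge (IJOS,M) at d=149/4; branch lengths IJOS→83/24, M→149/8; new cluster IJMOS
final tree: ((I:91/6,((J:1/2,S:1/2):15/2,O:8):43/6):83/24,M:149/8)
total length: 731/12

((I:91/6,((J:1/2,S:1/2):15/2,O:8):43/6):83/24,M:149/8)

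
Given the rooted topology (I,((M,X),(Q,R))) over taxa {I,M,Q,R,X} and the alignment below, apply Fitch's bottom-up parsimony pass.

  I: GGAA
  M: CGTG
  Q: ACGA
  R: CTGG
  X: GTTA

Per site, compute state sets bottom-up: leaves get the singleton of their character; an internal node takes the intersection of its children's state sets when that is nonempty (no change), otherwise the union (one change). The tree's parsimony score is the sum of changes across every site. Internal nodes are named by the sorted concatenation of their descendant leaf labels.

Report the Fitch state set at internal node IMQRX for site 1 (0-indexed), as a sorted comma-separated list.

G,T

site 0, node MX: M={C} ∪ X={G} → {C,G} (+1)
site 0, node QR: Q={A} ∪ R={C} → {A,C} (+1)
site 0, node MQRX: MX={C,G} ∩ QR={A,C} → {C} (+0)
site 0, node IMQRX: I={G} ∪ MQRX={C} → {C,G} (+1)
site 1, node MX: M={G} ∪ X={T} → {G,T} (+1)
site 1, node QR: Q={C} ∪ R={T} → {C,T} (+1)
site 1, node MQRX: MX={G,T} ∩ QR={C,T} → {T} (+0)
site 1, node IMQRX: I={G} ∪ MQRX={T} → {G,T} (+1)
site 2, node MX: M={T} ∩ X={T} → {T} (+0)
site 2, node QR: Q={G} ∩ R={G} → {G} (+0)
site 2, node MQRX: MX={T} ∪ QR={G} → {G,T} (+1)
site 2, node IMQRX: I={A} ∪ MQRX={G,T} → {A,G,T} (+1)
site 3, node MX: M={G} ∪ X={A} → {A,G} (+1)
site 3, node QR: Q={A} ∪ R={G} → {A,G} (+1)
site 3, node MQRX: MX={A,G} ∩ QR={A,G} → {A,G} (+0)
site 3, node IMQRX: I={A} ∩ MQRX={A,G} → {A} (+0)
per-site changes: [3, 3, 2, 2]; total = 10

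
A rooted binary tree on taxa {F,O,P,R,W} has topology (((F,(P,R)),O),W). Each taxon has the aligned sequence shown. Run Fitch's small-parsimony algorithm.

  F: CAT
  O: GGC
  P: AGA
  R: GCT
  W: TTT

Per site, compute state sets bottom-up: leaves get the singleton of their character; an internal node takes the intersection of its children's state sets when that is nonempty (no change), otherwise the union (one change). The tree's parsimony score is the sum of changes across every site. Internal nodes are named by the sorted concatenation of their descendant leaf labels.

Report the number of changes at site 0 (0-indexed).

[col 0] PR: children P:{A}, R:{G} ∪→ {A,G}; cost 1
[col 0] FPR: children F:{C}, PR:{A,G} ∪→ {A,C,G}; cost 1
[col 0] FOPR: children FPR:{A,C,G}, O:{G} ∩→ {G}; cost 0
[col 0] FOPRW: children FOPR:{G}, W:{T} ∪→ {G,T}; cost 1
[col 1] PR: children P:{G}, R:{C} ∪→ {C,G}; cost 1
[col 1] FPR: children F:{A}, PR:{C,G} ∪→ {A,C,G}; cost 1
[col 1] FOPR: children FPR:{A,C,G}, O:{G} ∩→ {G}; cost 0
[col 1] FOPRW: children FOPR:{G}, W:{T} ∪→ {G,T}; cost 1
[col 2] PR: children P:{A}, R:{T} ∪→ {A,T}; cost 1
[col 2] FPR: children F:{T}, PR:{A,T} ∩→ {T}; cost 0
[col 2] FOPR: children FPR:{T}, O:{C} ∪→ {C,T}; cost 1
[col 2] FOPRW: children FOPR:{C,T}, W:{T} ∩→ {T}; cost 0
per-site changes: [3, 3, 2]; total = 8

3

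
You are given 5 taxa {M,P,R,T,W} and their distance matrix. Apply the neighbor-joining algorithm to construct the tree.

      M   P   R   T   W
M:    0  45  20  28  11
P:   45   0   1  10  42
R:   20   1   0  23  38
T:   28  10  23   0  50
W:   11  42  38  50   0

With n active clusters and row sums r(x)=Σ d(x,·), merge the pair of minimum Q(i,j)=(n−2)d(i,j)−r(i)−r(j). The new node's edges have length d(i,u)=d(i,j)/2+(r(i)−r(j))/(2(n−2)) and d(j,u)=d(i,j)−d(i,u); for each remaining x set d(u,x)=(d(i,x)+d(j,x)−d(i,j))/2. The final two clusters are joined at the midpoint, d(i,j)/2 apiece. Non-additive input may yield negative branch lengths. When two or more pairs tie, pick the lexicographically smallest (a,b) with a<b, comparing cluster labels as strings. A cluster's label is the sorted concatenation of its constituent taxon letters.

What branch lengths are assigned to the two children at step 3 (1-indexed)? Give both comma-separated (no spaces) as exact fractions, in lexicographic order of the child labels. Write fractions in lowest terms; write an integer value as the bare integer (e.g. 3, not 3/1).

1. join M+W (d=11, Q=-212) ⇒ MW; edges |M|=-2/3, |W|=35/3
  updated: d(MW,P)=38, d(MW,R)=47/2, d(MW,T)=67/2
2. join MW+R (d=47/2, Q=-191/2) ⇒ MRW; edges |MW|=189/8, |R|=-1/8
  updated: d(MRW,P)=31/4, d(MRW,T)=33/2
3. join MRW+P (d=31/4, Q=-137/4) ⇒ MPRW; edges |MRW|=57/8, |P|=5/8
  updated: d(MPRW,T)=75/8
4. join MPRW+T (d=75/8) ⇒ MPRTW; edges |MPRW|=75/16, |T|=75/16
final tree: ((((M:-2/3,W:35/3):189/8,R:-1/8):57/8,P:5/8):75/16,T:75/16)
total length: 413/8

57/8,5/8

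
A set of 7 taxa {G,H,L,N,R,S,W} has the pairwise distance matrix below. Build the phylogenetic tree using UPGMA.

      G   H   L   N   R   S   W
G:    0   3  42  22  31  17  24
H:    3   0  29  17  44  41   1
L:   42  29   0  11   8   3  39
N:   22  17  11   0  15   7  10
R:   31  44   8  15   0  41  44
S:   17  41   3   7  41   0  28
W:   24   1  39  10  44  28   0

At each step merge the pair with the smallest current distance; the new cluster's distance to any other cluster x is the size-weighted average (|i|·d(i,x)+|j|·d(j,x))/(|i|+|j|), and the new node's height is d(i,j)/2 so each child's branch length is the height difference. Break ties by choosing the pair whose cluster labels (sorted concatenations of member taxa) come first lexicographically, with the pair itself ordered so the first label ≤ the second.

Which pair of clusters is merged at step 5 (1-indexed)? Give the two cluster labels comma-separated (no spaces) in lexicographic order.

1. join H+W (d=1) ⇒ HW; edges |H|=1/2, |W|=1/2
  updated: d(G,HW)=27/2, d(HW,L)=34, d(HW,N)=27/2, d(HW,R)=44, d(HW,S)=69/2
2. join L+S (d=3) ⇒ LS; edges |L|=3/2, |S|=3/2
  updated: d(G,LS)=59/2, d(HW,LS)=137/4, d(LS,N)=9, d(LS,R)=49/2
3. join LS+N (d=9) ⇒ LNS; edges |LS|=3, |N|=9/2
  updated: d(G,LNS)=27, d(HW,LNS)=82/3, d(LNS,R)=64/3
4. join G+HW (d=27/2) ⇒ GHW; edges |G|=27/4, |HW|=25/4
  updated: d(GHW,LNS)=245/9, d(GHW,R)=119/3
5. join LNS+R (d=64/3) ⇒ LNRS; edges |LNS|=37/6, |R|=32/3
  updated: d(GHW,LNRS)=91/3
6. join GHW+LNRS (d=91/3) ⇒ GHLNRSW; edges |GHW|=101/12, |LNRS|=9/2
final tree: ((G:27/4,(H:1/2,W:1/2):25/4):101/12,(((L:3/2,S:3/2):3,N:9/2):37/6,R:32/3):9/2)
total length: 217/4

LNS,R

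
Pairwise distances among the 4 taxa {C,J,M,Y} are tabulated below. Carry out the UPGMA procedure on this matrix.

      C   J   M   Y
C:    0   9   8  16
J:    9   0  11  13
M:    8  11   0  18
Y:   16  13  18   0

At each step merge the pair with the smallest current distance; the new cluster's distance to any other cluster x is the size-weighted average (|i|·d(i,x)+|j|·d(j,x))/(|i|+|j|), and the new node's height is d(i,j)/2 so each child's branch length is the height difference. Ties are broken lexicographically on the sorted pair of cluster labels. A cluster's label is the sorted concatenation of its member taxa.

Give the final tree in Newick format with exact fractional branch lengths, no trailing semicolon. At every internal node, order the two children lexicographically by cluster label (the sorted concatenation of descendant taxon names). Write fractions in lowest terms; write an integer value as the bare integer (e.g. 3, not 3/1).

iteration 1: select C,M (d=8); attach at lengths (4, 4); label the merged cluster CM
  updated: d(CM,J)=10, d(CM,Y)=17
iteration 2: select CM,J (d=10); attach at lengths (1, 5); label the merged cluster CJM
  updated: d(CJM,Y)=47/3
iteration 3: select CJM,Y (d=47/3); attach at lengths (17/6, 47/6); label the merged cluster CJMY
final tree: (((C:4,M:4):1,J:5):17/6,Y:47/6)
total length: 74/3

(((C:4,M:4):1,J:5):17/6,Y:47/6)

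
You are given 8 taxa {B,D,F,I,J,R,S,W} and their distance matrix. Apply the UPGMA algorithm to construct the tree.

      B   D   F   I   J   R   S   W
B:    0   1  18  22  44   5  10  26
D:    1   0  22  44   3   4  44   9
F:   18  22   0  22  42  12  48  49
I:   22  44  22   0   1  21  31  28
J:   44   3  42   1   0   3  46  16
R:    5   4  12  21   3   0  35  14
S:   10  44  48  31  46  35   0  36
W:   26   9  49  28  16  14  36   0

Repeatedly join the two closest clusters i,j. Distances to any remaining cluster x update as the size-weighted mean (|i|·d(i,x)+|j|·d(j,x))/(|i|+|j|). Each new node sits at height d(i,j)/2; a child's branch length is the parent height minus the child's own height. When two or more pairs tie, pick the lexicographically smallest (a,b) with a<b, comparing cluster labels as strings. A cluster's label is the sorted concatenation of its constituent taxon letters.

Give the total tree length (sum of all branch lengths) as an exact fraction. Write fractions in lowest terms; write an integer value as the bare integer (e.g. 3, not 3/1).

24257/336

1. join B+D (d=1) ⇒ BD; edges |B|=1/2, |D|=1/2
  updated: d(BD,F)=20, d(BD,I)=33, d(BD,J)=47/2, d(BD,R)=9/2, d(BD,S)=27, d(BD,W)=35/2
2. join I+J (d=1) ⇒ IJ; edges |I|=1/2, |J|=1/2
  updated: d(BD,IJ)=113/4, d(F,IJ)=32, d(IJ,R)=12, d(IJ,S)=77/2, d(IJ,W)=22
3. join BD+R (d=9/2) ⇒ BDR; edges |BD|=7/4, |R|=9/4
  updated: d(BDR,F)=52/3, d(BDR,IJ)=137/6, d(BDR,S)=89/3, d(BDR,W)=49/3
4. join BDR+W (d=49/3) ⇒ BDRW; edges |BDR|=71/12, |W|=49/6
  updated: d(BDRW,F)=101/4, d(BDRW,IJ)=181/8, d(BDRW,S)=125/4
5. join BDRW+IJ (d=181/8) ⇒ BDIJRW; edges |BDRW|=151/48, |IJ|=173/16
  updated: d(BDIJRW,F)=55/2, d(BDIJRW,S)=101/3
6. join BDIJRW+F (d=55/2) ⇒ BDFIJRW; edges |BDIJRW|=39/16, |F|=55/4
  updated: d(BDFIJRW,S)=250/7
7. join BDFIJRW+S (d=250/7) ⇒ BDFIJRSW; edges |BDFIJRW|=115/28, |S|=125/7
final tree: ((((((B:1/2,D:1/2):7/4,R:9/4):71/12,W:49/6):151/48,(I:1/2,J:1/2):173/16):39/16,F:55/4):115/28,S:125/7)
total length: 24257/336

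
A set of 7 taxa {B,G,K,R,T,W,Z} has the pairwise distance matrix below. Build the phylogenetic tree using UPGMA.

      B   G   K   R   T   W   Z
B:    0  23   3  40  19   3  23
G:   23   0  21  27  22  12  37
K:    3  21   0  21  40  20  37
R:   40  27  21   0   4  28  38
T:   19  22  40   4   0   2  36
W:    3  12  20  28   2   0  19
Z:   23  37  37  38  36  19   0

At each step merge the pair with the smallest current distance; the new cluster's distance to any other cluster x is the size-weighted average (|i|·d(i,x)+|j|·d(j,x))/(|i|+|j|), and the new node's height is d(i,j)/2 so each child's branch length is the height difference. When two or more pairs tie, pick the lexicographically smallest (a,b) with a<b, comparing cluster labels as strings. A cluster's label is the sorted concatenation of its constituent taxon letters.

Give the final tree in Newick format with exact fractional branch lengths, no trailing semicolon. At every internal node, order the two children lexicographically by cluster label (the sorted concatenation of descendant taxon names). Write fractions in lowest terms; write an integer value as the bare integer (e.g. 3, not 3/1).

1. join T+W (d=2) ⇒ TW; edges |T|=1, |W|=1
  updated: d(B,TW)=11, d(G,TW)=17, d(K,TW)=30, d(R,TW)=16, d(TW,Z)=55/2
2. join B+K (d=3) ⇒ BK; edges |B|=3/2, |K|=3/2
  updated: d(BK,G)=22, d(BK,R)=61/2, d(BK,TW)=41/2, d(BK,Z)=30
3. join R+TW (d=16) ⇒ RTW; edges |R|=8, |TW|=7
  updated: d(BK,RTW)=143/6, d(G,RTW)=61/3, d(RTW,Z)=31
4. join G+RTW (d=61/3) ⇒ GRTW; edges |G|=61/6, |RTW|=13/6
  updated: d(BK,GRTW)=187/8, d(GRTW,Z)=65/2
5. join BK+GRTW (d=187/8) ⇒ BGKRTW; edges |BK|=163/16, |GRTW|=73/48
  updated: d(BGKRTW,Z)=95/3
6. join BGKRTW+Z (d=95/3) ⇒ BGKRTWZ; edges |BGKRTW|=199/48, |Z|=95/6
final tree: (((B:3/2,K:3/2):163/16,(G:61/6,(R:8,(T:1,W:1):7):13/6):73/48):199/48,Z:95/6)
total length: 3073/48

(((B:3/2,K:3/2):163/16,(G:61/6,(R:8,(T:1,W:1):7):13/6):73/48):199/48,Z:95/6)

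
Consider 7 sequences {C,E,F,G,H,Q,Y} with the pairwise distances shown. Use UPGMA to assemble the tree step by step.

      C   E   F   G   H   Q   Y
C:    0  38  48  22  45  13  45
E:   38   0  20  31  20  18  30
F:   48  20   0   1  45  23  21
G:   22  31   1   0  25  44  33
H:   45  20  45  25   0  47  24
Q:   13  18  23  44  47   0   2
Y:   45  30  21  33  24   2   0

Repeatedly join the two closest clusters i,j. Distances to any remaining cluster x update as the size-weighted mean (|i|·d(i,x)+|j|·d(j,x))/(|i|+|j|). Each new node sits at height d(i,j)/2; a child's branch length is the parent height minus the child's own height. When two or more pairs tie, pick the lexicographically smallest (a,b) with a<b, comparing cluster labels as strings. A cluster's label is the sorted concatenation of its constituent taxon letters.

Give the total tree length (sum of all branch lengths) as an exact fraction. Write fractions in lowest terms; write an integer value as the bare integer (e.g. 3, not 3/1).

591/8

1. join F+G (d=1) ⇒ FG; edges |F|=1/2, |G|=1/2
  updated: d(C,FG)=35, d(E,FG)=51/2, d(FG,H)=35, d(FG,Q)=67/2, d(FG,Y)=27
2. join Q+Y (d=2) ⇒ QY; edges |Q|=1, |Y|=1
  updated: d(C,QY)=29, d(E,QY)=24, d(FG,QY)=121/4, d(H,QY)=71/2
3. join E+H (d=20) ⇒ EH; edges |E|=10, |H|=10
  updated: d(C,EH)=83/2, d(EH,FG)=121/4, d(EH,QY)=119/4
4. join C+QY (d=29) ⇒ CQY; edges |C|=29/2, |QY|=27/2
  updated: d(CQY,EH)=101/3, d(CQY,FG)=191/6
5. join EH+FG (d=121/4) ⇒ EFGH; edges |EH|=41/8, |FG|=117/8
  updated: d(CQY,EFGH)=131/4
6. join CQY+EFGH (d=131/4) ⇒ CEFGHQY; edges |CQY|=15/8, |EFGH|=5/4
final tree: ((C:29/2,(Q:1,Y:1):27/2):15/8,((E:10,H:10):41/8,(F:1/2,G:1/2):117/8):5/4)
total length: 591/8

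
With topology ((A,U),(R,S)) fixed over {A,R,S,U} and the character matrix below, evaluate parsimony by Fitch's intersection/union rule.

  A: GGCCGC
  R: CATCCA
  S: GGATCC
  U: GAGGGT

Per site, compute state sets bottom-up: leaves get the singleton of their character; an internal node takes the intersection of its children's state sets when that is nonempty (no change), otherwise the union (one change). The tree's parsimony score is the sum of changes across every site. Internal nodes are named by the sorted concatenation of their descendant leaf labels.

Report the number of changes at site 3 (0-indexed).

2

site 0, node AU: A={G} ∩ U={G} → {G} (+0)
site 0, node RS: R={C} ∪ S={G} → {C,G} (+1)
site 0, node ARSU: AU={G} ∩ RS={C,G} → {G} (+0)
site 1, node AU: A={G} ∪ U={A} → {A,G} (+1)
site 1, node RS: R={A} ∪ S={G} → {A,G} (+1)
site 1, node ARSU: AU={A,G} ∩ RS={A,G} → {A,G} (+0)
site 2, node AU: A={C} ∪ U={G} → {C,G} (+1)
site 2, node RS: R={T} ∪ S={A} → {A,T} (+1)
site 2, node ARSU: AU={C,G} ∪ RS={A,T} → {A,C,G,T} (+1)
site 3, node AU: A={C} ∪ U={G} → {C,G} (+1)
site 3, node RS: R={C} ∪ S={T} → {C,T} (+1)
site 3, node ARSU: AU={C,G} ∩ RS={C,T} → {C} (+0)
site 4, node AU: A={G} ∩ U={G} → {G} (+0)
site 4, node RS: R={C} ∩ S={C} → {C} (+0)
site 4, node ARSU: AU={G} ∪ RS={C} → {C,G} (+1)
site 5, node AU: A={C} ∪ U={T} → {C,T} (+1)
site 5, node RS: R={A} ∪ S={C} → {A,C} (+1)
site 5, node ARSU: AU={C,T} ∩ RS={A,C} → {C} (+0)
per-site changes: [1, 2, 3, 2, 1, 2]; total = 11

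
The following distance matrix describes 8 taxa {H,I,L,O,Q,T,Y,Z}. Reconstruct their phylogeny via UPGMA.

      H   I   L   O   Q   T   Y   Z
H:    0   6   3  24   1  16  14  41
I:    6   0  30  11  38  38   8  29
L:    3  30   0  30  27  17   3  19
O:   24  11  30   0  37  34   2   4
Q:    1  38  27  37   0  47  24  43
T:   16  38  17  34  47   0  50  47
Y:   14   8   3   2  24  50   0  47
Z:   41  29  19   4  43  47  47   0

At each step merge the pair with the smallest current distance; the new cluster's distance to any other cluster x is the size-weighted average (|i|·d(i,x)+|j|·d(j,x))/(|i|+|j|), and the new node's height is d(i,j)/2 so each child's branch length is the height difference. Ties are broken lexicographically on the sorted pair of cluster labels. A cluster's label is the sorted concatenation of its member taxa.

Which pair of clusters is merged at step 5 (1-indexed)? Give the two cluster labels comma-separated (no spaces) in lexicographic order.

step 1: merge (H,Q) at d=1; branch lengths H→1/2, Q→1/2; new cluster HQ
  updated: d(HQ,I)=22, d(HQ,L)=15, d(HQ,O)=61/2, d(HQ,T)=63/2, d(HQ,Y)=19, d(HQ,Z)=42
step 2: merge (O,Y) at d=2; branch lengths O→1, Y→1; new cluster OY
  updated: d(HQ,OY)=99/4, d(I,OY)=19/2, d(L,OY)=33/2, d(OY,T)=42, d(OY,Z)=51/2
step 3: merge (I,OY) at d=19/2; branch lengths I→19/4, OY→15/4; new cluster IOY
  updated: d(HQ,IOY)=143/6, d(IOY,L)=21, d(IOY,T)=122/3, d(IOY,Z)=80/3
step 4: merge (HQ,L) at d=15; branch lengths HQ→7, L→15/2; new cluster HLQ
  updated: d(HLQ,IOY)=206/9, d(HLQ,T)=80/3, d(HLQ,Z)=103/3
step 5: merge (HLQ,IOY) at d=206/9; branch lengths HLQ→71/18, IOY→241/36; new cluster HILOQY
  updated: d(HILOQY,T)=101/3, d(HILOQY,Z)=61/2
step 6: merge (HILOQY,Z) at d=61/2; branch lengths HILOQY→137/36, Z→61/4; new cluster HILOQYZ
  updated: d(HILOQYZ,T)=249/7
step 7: merge (HILOQYZ,T) at d=249/7; branch lengths HILOQYZ→71/28, T→249/14; new cluster HILOQTYZ
final tree: (((((H:1/2,Q:1/2):7,L:15/2):71/18,(I:19/4,(O:1,Y:1):15/4):241/36):137/36,Z:61/4):71/28,T:249/14)
total length: 4789/63

HLQ,IOY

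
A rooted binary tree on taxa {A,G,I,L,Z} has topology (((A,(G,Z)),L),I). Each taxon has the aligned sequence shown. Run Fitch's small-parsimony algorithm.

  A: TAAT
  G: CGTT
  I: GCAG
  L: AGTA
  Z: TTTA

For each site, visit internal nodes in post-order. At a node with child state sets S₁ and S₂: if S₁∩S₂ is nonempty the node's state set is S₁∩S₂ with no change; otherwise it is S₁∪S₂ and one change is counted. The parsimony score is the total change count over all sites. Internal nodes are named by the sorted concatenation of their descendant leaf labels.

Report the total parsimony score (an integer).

11

GZ@0: {C} ∪ {T} = {C,T} (union, +1)
AGZ@0: {T} ∩ {C,T} = {T} (intersection, +0)
AGLZ@0: {T} ∪ {A} = {A,T} (union, +1)
AGILZ@0: {A,T} ∪ {G} = {A,G,T} (union, +1)
GZ@1: {G} ∪ {T} = {G,T} (union, +1)
AGZ@1: {A} ∪ {G,T} = {A,G,T} (union, +1)
AGLZ@1: {A,G,T} ∩ {G} = {G} (intersection, +0)
AGILZ@1: {G} ∪ {C} = {C,G} (union, +1)
GZ@2: {T} ∩ {T} = {T} (intersection, +0)
AGZ@2: {A} ∪ {T} = {A,T} (union, +1)
AGLZ@2: {A,T} ∩ {T} = {T} (intersection, +0)
AGILZ@2: {T} ∪ {A} = {A,T} (union, +1)
GZ@3: {T} ∪ {A} = {A,T} (union, +1)
AGZ@3: {T} ∩ {A,T} = {T} (intersection, +0)
AGLZ@3: {T} ∪ {A} = {A,T} (union, +1)
AGILZ@3: {A,T} ∪ {G} = {A,G,T} (union, +1)
per-site changes: [3, 3, 2, 3]; total = 11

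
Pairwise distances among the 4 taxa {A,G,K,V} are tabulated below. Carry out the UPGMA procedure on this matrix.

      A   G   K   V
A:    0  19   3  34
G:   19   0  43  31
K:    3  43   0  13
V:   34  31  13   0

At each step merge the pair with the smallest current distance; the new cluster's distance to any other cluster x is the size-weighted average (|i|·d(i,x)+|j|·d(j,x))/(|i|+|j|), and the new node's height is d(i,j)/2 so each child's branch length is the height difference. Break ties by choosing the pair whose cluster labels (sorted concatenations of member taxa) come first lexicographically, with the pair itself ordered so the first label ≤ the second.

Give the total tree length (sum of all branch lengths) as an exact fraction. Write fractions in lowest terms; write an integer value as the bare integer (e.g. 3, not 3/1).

177/4

1. join A+K (d=3) ⇒ AK; edges |A|=3/2, |K|=3/2
  updated: d(AK,G)=31, d(AK,V)=47/2
2. join AK+V (d=47/2) ⇒ AKV; edges |AK|=41/4, |V|=47/4
  updated: d(AKV,G)=31
3. join AKV+G (d=31) ⇒ AGKV; edges |AKV|=15/4, |G|=31/2
final tree: (((A:3/2,K:3/2):41/4,V:47/4):15/4,G:31/2)
total length: 177/4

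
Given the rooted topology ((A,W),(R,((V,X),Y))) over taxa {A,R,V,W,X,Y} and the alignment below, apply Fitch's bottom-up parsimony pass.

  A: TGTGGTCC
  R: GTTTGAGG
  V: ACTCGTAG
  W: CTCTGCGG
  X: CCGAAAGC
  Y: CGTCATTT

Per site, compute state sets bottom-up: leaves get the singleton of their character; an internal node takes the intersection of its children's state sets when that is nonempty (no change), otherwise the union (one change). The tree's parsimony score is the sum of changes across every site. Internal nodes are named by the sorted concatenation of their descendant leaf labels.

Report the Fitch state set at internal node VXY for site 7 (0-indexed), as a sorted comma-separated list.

C,G,T

site 0, node AW: A={T} ∪ W={C} → {C,T} (+1)
site 0, node VX: V={A} ∪ X={C} → {A,C} (+1)
site 0, node VXY: VX={A,C} ∩ Y={C} → {C} (+0)
site 0, node RVXY: R={G} ∪ VXY={C} → {C,G} (+1)
site 0, node ARVWXY: AW={C,T} ∩ RVXY={C,G} → {C} (+0)
site 1, node AW: A={G} ∪ W={T} → {G,T} (+1)
site 1, node VX: V={C} ∩ X={C} → {C} (+0)
site 1, node VXY: VX={C} ∪ Y={G} → {C,G} (+1)
site 1, node RVXY: R={T} ∪ VXY={C,G} → {C,G,T} (+1)
site 1, node ARVWXY: AW={G,T} ∩ RVXY={C,G,T} → {G,T} (+0)
site 2, node AW: A={T} ∪ W={C} → {C,T} (+1)
site 2, node VX: V={T} ∪ X={G} → {G,T} (+1)
site 2, node VXY: VX={G,T} ∩ Y={T} → {T} (+0)
site 2, node RVXY: R={T} ∩ VXY={T} → {T} (+0)
site 2, node ARVWXY: AW={C,T} ∩ RVXY={T} → {T} (+0)
site 3, node AW: A={G} ∪ W={T} → {G,T} (+1)
site 3, node VX: V={C} ∪ X={A} → {A,C} (+1)
site 3, node VXY: VX={A,C} ∩ Y={C} → {C} (+0)
site 3, node RVXY: R={T} ∪ VXY={C} → {C,T} (+1)
site 3, node ARVWXY: AW={G,T} ∩ RVXY={C,T} → {T} (+0)
site 4, node AW: A={G} ∩ W={G} → {G} (+0)
site 4, node VX: V={G} ∪ X={A} → {A,G} (+1)
site 4, node VXY: VX={A,G} ∩ Y={A} → {A} (+0)
site 4, node RVXY: R={G} ∪ VXY={A} → {A,G} (+1)
site 4, node ARVWXY: AW={G} ∩ RVXY={A,G} → {G} (+0)
site 5, node AW: A={T} ∪ W={C} → {C,T} (+1)
site 5, node VX: V={T} ∪ X={A} → {A,T} (+1)
site 5, node VXY: VX={A,T} ∩ Y={T} → {T} (+0)
site 5, node RVXY: R={A} ∪ VXY={T} → {A,T} (+1)
site 5, node ARVWXY: AW={C,T} ∩ RVXY={A,T} → {T} (+0)
site 6, node AW: A={C} ∪ W={G} → {C,G} (+1)
site 6, node VX: V={A} ∪ X={G} → {A,G} (+1)
site 6, node VXY: VX={A,G} ∪ Y={T} → {A,G,T} (+1)
site 6, node RVXY: R={G} ∩ VXY={A,G,T} → {G} (+0)
site 6, node ARVWXY: AW={C,G} ∩ RVXY={G} → {G} (+0)
site 7, node AW: A={C} ∪ W={G} → {C,G} (+1)
site 7, node VX: V={G} ∪ X={C} → {C,G} (+1)
site 7, node VXY: VX={C,G} ∪ Y={T} → {C,G,T} (+1)
site 7, node RVXY: R={G} ∩ VXY={C,G,T} → {G} (+0)
site 7, node ARVWXY: AW={C,G} ∩ RVXY={G} → {G} (+0)
per-site changes: [3, 3, 2, 3, 2, 3, 3, 3]; total = 22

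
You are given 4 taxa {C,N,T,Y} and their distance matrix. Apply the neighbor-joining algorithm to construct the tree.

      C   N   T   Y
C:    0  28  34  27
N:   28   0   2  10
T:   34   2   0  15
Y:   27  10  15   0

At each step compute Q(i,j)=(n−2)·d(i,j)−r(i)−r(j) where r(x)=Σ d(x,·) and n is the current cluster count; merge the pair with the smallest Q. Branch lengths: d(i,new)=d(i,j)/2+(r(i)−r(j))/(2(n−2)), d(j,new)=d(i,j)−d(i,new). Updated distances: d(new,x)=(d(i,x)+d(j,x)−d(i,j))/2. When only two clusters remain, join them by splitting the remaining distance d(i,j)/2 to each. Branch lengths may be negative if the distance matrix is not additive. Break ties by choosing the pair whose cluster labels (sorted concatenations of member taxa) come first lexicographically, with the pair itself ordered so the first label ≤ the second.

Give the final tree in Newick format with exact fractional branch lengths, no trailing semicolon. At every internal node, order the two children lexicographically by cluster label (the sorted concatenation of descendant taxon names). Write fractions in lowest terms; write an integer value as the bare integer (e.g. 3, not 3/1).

1. join C+Y (d=27, Q=-87) ⇒ CY; edges |C|=91/4, |Y|=17/4
  updated: d(CY,N)=11/2, d(CY,T)=11
2. join CY+N (d=11/2, Q=-37/2) ⇒ CNY; edges |CY|=29/4, |N|=-7/4
  updated: d(CNY,T)=15/4
3. join CNY+T (d=15/4) ⇒ CNTY; edges |CNY|=15/8, |T|=15/8
final tree: (((C:91/4,Y:17/4):29/4,N:-7/4):15/8,T:15/8)
total length: 145/4

(((C:91/4,Y:17/4):29/4,N:-7/4):15/8,T:15/8)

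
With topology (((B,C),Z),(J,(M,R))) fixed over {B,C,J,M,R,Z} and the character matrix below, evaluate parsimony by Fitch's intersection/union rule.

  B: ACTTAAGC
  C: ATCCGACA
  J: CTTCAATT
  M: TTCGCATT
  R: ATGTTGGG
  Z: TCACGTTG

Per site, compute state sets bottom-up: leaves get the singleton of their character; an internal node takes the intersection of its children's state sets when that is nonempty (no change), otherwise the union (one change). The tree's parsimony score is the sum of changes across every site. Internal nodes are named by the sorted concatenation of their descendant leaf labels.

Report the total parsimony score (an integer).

site 0, node BC: B={A} ∩ C={A} → {A} (+0)
site 0, node BCZ: BC={A} ∪ Z={T} → {A,T} (+1)
site 0, node MR: M={T} ∪ R={A} → {A,T} (+1)
site 0, node JMR: J={C} ∪ MR={A,T} → {A,C,T} (+1)
site 0, node BCJMRZ: BCZ={A,T} ∩ JMR={A,C,T} → {A,T} (+0)
site 1, node BC: B={C} ∪ C={T} → {C,T} (+1)
site 1, node BCZ: BC={C,T} ∩ Z={C} → {C} (+0)
site 1, node MR: M={T} ∩ R={T} → {T} (+0)
site 1, node JMR: J={T} ∩ MR={T} → {T} (+0)
site 1, node BCJMRZ: BCZ={C} ∪ JMR={T} → {C,T} (+1)
site 2, node BC: B={T} ∪ C={C} → {C,T} (+1)
site 2, node BCZ: BC={C,T} ∪ Z={A} → {A,C,T} (+1)
site 2, node MR: M={C} ∪ R={G} → {C,G} (+1)
site 2, node JMR: J={T} ∪ MR={C,G} → {C,G,T} (+1)
site 2, node BCJMRZ: BCZ={A,C,T} ∩ JMR={C,G,T} → {C,T} (+0)
site 3, node BC: B={T} ∪ C={C} → {C,T} (+1)
site 3, node BCZ: BC={C,T} ∩ Z={C} → {C} (+0)
site 3, node MR: M={G} ∪ R={T} → {G,T} (+1)
site 3, node JMR: J={C} ∪ MR={G,T} → {C,G,T} (+1)
site 3, node BCJMRZ: BCZ={C} ∩ JMR={C,G,T} → {C} (+0)
site 4, node BC: B={A} ∪ C={G} → {A,G} (+1)
site 4, node BCZ: BC={A,G} ∩ Z={G} → {G} (+0)
site 4, node MR: M={C} ∪ R={T} → {C,T} (+1)
site 4, node JMR: J={A} ∪ MR={C,T} → {A,C,T} (+1)
site 4, node BCJMRZ: BCZ={G} ∪ JMR={A,C,T} → {A,C,G,T} (+1)
site 5, node BC: B={A} ∩ C={A} → {A} (+0)
site 5, node BCZ: BC={A} ∪ Z={T} → {A,T} (+1)
site 5, node MR: M={A} ∪ R={G} → {A,G} (+1)
site 5, node JMR: J={A} ∩ MR={A,G} → {A} (+0)
site 5, node BCJMRZ: BCZ={A,T} ∩ JMR={A} → {A} (+0)
site 6, node BC: B={G} ∪ C={C} → {C,G} (+1)
site 6, node BCZ: BC={C,G} ∪ Z={T} → {C,G,T} (+1)
site 6, node MR: M={T} ∪ R={G} → {G,T} (+1)
site 6, node JMR: J={T} ∩ MR={G,T} → {T} (+0)
site 6, node BCJMRZ: BCZ={C,G,T} ∩ JMR={T} → {T} (+0)
site 7, node BC: B={C} ∪ C={A} → {A,C} (+1)
site 7, node BCZ: BC={A,C} ∪ Z={G} → {A,C,G} (+1)
site 7, node MR: M={T} ∪ R={G} → {G,T} (+1)
site 7, node JMR: J={T} ∩ MR={G,T} → {T} (+0)
site 7, node BCJMRZ: BCZ={A,C,G} ∪ JMR={T} → {A,C,G,T} (+1)
per-site changes: [3, 2, 4, 3, 4, 2, 3, 4]; total = 25

25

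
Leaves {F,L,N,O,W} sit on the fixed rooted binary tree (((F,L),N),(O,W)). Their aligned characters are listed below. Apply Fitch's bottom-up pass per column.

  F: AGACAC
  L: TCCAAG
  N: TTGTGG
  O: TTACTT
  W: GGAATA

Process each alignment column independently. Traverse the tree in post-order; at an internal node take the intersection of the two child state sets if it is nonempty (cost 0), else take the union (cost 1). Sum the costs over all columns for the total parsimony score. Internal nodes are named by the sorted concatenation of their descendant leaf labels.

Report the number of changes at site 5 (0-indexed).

3

[col 0] FL: children F:{A}, L:{T} ∪→ {A,T}; cost 1
[col 0] FLN: children FL:{A,T}, N:{T} ∩→ {T}; cost 0
[col 0] OW: children O:{T}, W:{G} ∪→ {G,T}; cost 1
[col 0] FLNOW: children FLN:{T}, OW:{G,T} ∩→ {T}; cost 0
[col 1] FL: children F:{G}, L:{C} ∪→ {C,G}; cost 1
[col 1] FLN: children FL:{C,G}, N:{T} ∪→ {C,G,T}; cost 1
[col 1] OW: children O:{T}, W:{G} ∪→ {G,T}; cost 1
[col 1] FLNOW: children FLN:{C,G,T}, OW:{G,T} ∩→ {G,T}; cost 0
[col 2] FL: children F:{A}, L:{C} ∪→ {A,C}; cost 1
[col 2] FLN: children FL:{A,C}, N:{G} ∪→ {A,C,G}; cost 1
[col 2] OW: children O:{A}, W:{A} ∩→ {A}; cost 0
[col 2] FLNOW: children FLN:{A,C,G}, OW:{A} ∩→ {A}; cost 0
[col 3] FL: children F:{C}, L:{A} ∪→ {A,C}; cost 1
[col 3] FLN: children FL:{A,C}, N:{T} ∪→ {A,C,T}; cost 1
[col 3] OW: children O:{C}, W:{A} ∪→ {A,C}; cost 1
[col 3] FLNOW: children FLN:{A,C,T}, OW:{A,C} ∩→ {A,C}; cost 0
[col 4] FL: children F:{A}, L:{A} ∩→ {A}; cost 0
[col 4] FLN: children FL:{A}, N:{G} ∪→ {A,G}; cost 1
[col 4] OW: children O:{T}, W:{T} ∩→ {T}; cost 0
[col 4] FLNOW: children FLN:{A,G}, OW:{T} ∪→ {A,G,T}; cost 1
[col 5] FL: children F:{C}, L:{G} ∪→ {C,G}; cost 1
[col 5] FLN: children FL:{C,G}, N:{G} ∩→ {G}; cost 0
[col 5] OW: children O:{T}, W:{A} ∪→ {A,T}; cost 1
[col 5] FLNOW: children FLN:{G}, OW:{A,T} ∪→ {A,G,T}; cost 1
per-site changes: [2, 3, 2, 3, 2, 3]; total = 15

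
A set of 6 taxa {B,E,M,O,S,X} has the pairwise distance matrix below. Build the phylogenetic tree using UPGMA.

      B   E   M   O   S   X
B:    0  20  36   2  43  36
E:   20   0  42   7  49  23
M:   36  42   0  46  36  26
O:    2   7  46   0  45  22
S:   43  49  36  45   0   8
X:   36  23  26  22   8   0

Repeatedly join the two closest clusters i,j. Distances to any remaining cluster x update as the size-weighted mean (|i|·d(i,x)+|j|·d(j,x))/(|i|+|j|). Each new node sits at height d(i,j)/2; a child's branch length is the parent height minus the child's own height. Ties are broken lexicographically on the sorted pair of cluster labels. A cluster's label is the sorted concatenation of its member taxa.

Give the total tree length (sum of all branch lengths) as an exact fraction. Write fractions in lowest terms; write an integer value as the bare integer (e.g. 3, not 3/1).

step 1: merge (B,O) at d=2; branch lengths B→1, O→1; new cluster BO
  updated: d(BO,E)=27/2, d(BO,M)=41, d(BO,S)=44, d(BO,X)=29
step 2: merge (S,X) at d=8; branch lengths S→4, X→4; new cluster SX
  updated: d(BO,SX)=73/2, d(E,SX)=36, d(M,SX)=31
step 3: merge (BO,E) at d=27/2; branch lengths BO→23/4, E→27/4; new cluster BEO
  updated: d(BEO,M)=124/3, d(BEO,SX)=109/3
step 4: merge (M,SX) at d=31; branch lengths M→31/2, SX→23/2; new cluster MSX
  updated: d(BEO,MSX)=38
step 5: merge (BEO,MSX) at d=38; branch lengths BEO→49/4, MSX→7/2; new cluster BEMOSX
final tree: (((B:1,O:1):23/4,E:27/4):49/4,(M:31/2,(S:4,X:4):23/2):7/2)
total length: 261/4

261/4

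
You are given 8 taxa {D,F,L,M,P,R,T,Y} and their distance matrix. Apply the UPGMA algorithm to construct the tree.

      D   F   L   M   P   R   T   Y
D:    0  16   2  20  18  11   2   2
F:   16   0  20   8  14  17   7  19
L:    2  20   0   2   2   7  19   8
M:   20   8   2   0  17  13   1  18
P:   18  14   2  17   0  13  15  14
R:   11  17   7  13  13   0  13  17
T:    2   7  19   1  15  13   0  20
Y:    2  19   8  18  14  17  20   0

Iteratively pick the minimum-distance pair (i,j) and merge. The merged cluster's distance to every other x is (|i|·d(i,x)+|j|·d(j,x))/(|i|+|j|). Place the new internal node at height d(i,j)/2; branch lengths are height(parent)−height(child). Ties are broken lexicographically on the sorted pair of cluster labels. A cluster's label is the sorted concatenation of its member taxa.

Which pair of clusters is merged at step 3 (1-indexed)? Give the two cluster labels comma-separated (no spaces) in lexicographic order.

iteration 1: select M,T (d=1); attach at lengths (1/2, 1/2); label the merged cluster MT
  updated: d(D,MT)=11, d(F,MT)=15/2, d(L,MT)=21/2, d(MT,P)=16, d(MT,R)=13, d(MT,Y)=19
iteration 2: select D,L (d=2); attach at lengths (1, 1); label the merged cluster DL
  updated: d(DL,F)=18, d(DL,MT)=43/4, d(DL,P)=10, d(DL,R)=9, d(DL,Y)=5
iteration 3: select DL,Y (d=5); attach at lengths (3/2, 5/2); label the merged cluster DLY
  updated: d(DLY,F)=55/3, d(DLY,MT)=27/2, d(DLY,P)=34/3, d(DLY,R)=35/3
iteration 4: select F,MT (d=15/2); attach at lengths (15/4, 13/4); label the merged cluster FMT
  updated: d(DLY,FMT)=136/9, d(FMT,P)=46/3, d(FMT,R)=43/3
iteration 5: select DLY,P (d=34/3); attach at lengths (19/6, 17/3); label the merged cluster DLPY
  updated: d(DLPY,FMT)=91/6, d(DLPY,R)=12
iteration 6: select DLPY,R (d=12); attach at lengths (1/3, 6); label the merged cluster DLPRY
  updated: d(DLPRY,FMT)=15
iteration 7: select DLPRY,FMT (d=15); attach at lengths (3/2, 15/4); label the merged cluster DFLMPRTY
final tree: (((((D:1,L:1):3/2,Y:5/2):19/6,P:17/3):1/3,R:6):3/2,(F:15/4,(M:1/2,T:1/2):13/4):15/4)
total length: 413/12

DL,Y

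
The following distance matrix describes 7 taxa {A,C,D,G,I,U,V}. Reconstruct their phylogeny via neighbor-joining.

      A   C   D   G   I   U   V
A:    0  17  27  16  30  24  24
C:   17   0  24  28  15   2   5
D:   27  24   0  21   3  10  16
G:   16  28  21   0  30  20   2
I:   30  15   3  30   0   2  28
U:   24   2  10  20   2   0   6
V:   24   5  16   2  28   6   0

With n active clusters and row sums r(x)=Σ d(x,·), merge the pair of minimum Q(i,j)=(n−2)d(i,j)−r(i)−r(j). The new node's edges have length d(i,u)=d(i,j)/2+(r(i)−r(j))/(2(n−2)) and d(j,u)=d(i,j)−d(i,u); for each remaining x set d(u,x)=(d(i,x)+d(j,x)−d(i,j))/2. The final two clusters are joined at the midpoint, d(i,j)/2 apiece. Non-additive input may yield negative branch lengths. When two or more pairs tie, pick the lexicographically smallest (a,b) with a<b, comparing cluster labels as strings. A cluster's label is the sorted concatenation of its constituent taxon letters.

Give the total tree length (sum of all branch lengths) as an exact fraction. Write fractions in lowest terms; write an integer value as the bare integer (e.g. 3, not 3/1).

iteration 1: select D,I (d=3, Q=-194); attach at lengths (4/5, 11/5); label the merged cluster DI
  updated: d(A,DI)=27, d(C,DI)=18, d(DI,G)=24, d(DI,U)=9/2, d(DI,V)=41/2
iteration 2: select G,V (d=2, Q=-279/2); attach at lengths (81/16, -49/16); label the merged cluster GV
  updated: d(A,GV)=19, d(C,GV)=31/2, d(DI,GV)=85/4, d(GV,U)=12
iteration 3: select DI,U (d=9/2, Q=-399/4); attach at lengths (167/24, -59/24); label the merged cluster DIU
  updated: d(A,DIU)=93/4, d(C,DIU)=31/4, d(DIU,GV)=115/8
iteration 4: select A,GV (d=19, Q=-561/8); attach at lengths (387/32, 221/32); label the merged cluster AGV
  updated: d(AGV,C)=27/4, d(AGV,DIU)=149/16
iteration 5: select AGV,C (d=27/4, Q=-381/16); attach at lengths (133/32, 83/32); label the merged cluster ACGV
  updated: d(ACGV,DIU)=165/32
iteration 6: select ACGV,DIU (d=165/32); attach at lengths (165/64, 165/64); label the merged cluster ACDGIUV
final tree: (((A:387/32,(G:81/16,V:-49/16):221/32):133/32,C:83/32):165/64,((D:4/5,I:11/5):167/24,U:-59/24):165/64)
total length: 1293/32

1293/32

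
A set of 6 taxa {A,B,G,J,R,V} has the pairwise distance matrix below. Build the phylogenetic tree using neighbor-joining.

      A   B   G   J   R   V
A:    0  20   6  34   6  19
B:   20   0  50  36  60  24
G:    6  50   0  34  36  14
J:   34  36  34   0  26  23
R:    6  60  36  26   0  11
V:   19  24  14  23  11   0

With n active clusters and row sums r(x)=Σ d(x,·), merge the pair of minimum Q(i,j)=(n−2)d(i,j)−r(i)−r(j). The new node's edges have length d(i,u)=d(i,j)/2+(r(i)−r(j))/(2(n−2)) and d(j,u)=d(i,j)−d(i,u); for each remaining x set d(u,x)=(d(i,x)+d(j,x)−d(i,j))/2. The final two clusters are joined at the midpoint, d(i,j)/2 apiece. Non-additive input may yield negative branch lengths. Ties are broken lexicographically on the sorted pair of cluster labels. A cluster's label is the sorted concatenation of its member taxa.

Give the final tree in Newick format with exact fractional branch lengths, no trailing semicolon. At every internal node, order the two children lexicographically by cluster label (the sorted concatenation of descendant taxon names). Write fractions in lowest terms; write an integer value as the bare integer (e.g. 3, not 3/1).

step 1: merge (A,G) at d=6, Q=-201; branch lengths A→-31/8, G→79/8; new cluster AG
  updated: d(AG,B)=32, d(AG,J)=31, d(AG,R)=18, d(AG,V)=27/2
step 2: merge (B,J) at d=36, Q=-160; branch lengths B→24, J→12; new cluster BJ
  updated: d(AG,BJ)=27/2, d(BJ,R)=25, d(BJ,V)=11/2
step 3: merge (AG,R) at d=18, Q=-63; branch lengths AG→27/4, R→45/4; new cluster AGR
  updated: d(AGR,BJ)=41/4, d(AGR,V)=13/4
step 4: merge (AGR,BJ) at d=41/4, Q=-19; branch lengths AGR→4, BJ→25/4; new cluster ABGJR
  updated: d(ABGJR,V)=-3/4
step 5: merge (ABGJR,V) at d=-3/4; branch lengths ABGJR→-3/8, V→-3/8; new cluster ABGJRV
final tree: ((((A:-31/8,G:79/8):27/4,R:45/4):4,(B:24,J:12):25/4):-3/8,V:-3/8)
total length: 139/2

((((A:-31/8,G:79/8):27/4,R:45/4):4,(B:24,J:12):25/4):-3/8,V:-3/8)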